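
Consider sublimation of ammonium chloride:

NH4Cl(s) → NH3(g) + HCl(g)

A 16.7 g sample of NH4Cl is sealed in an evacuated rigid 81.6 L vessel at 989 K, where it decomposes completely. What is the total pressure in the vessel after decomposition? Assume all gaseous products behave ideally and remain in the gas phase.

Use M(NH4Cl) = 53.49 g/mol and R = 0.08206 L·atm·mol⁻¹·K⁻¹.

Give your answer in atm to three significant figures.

0.621 atm

n(NH4Cl) = 16.7 / 53.49 = 0.3122 mol
n(gas produced) = (2/1) × 0.3122 = 0.6244 mol
P = nRT/V = 0.6244 × 0.08206 × 989 / 81.6 = 0.6210 atm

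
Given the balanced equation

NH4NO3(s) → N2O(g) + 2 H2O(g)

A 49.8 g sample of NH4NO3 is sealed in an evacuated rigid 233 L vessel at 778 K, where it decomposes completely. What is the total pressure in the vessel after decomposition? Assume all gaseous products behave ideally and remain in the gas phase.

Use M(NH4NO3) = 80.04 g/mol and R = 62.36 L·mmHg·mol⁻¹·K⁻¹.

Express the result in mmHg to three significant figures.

389 mmHg

n(NH4NO3) = 49.8 / 80.04 = 0.6222 mol
n(gas produced) = (3/1) × 0.6222 = 1.867 mol
P = nRT/V = 1.867 × 62.36 × 778 / 233 = 388.8 mmHg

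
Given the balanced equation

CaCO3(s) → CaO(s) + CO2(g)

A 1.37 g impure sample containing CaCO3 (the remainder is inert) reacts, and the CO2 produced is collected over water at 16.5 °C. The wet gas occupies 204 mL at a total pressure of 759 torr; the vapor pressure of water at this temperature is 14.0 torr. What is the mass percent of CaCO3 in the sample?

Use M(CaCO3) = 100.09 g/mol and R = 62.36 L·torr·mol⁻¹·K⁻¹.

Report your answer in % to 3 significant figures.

P(CO2) = 759 − 14.0 = 745.0 torr
n(CO2) = PV/RT = (745.0 × 0.2040) / (62.36 × 289.65) = 0.008414 mol
n(CaCO3) = (1/1) × 0.008414 = 0.008414 mol
m(CaCO3) = 0.008414 × 100.09 = 0.8422 g
%CaCO3 = 0.8422 / 1.37 × 100 = 61.47%

61.5 %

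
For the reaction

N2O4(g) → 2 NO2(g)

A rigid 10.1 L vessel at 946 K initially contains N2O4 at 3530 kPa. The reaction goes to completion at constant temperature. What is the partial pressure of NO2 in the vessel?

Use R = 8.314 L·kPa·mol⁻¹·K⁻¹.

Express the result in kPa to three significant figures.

n(N2O4)₀ = PV/RT = (3530 × 10.1) / (8.314 × 946) = 4.533 mol
n(NO2) = (2/1) × 4.533 = 9.066 mol
P(NO2) = nRT/V = 9.066 × 8.314 × 946 / 10.1 = 7060 kPa

7060 kPa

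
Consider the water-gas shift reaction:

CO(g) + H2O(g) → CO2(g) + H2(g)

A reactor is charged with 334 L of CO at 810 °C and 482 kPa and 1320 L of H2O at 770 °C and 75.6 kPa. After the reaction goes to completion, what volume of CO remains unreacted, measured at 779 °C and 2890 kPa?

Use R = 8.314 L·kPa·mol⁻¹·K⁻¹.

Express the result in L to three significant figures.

n(CO) = PV/RT = (482 × 334) / (8.314 × 1083.15) = 17.88 mol
n(H2O) = PV/RT = (75.6 × 1320) / (8.314 × 1043.15) = 11.51 mol
For 17.88 mol CO, stoichiometry requires (1/1) × 17.88 = 17.88 mol H2O; 11.51 mol is available, so H2O is limiting.
n(CO) consumed = (1/1) × 11.51 = 11.51 mol; remaining = 17.88 − 11.51 = 6.370 mol
V(CO) = nRT/P = 6.370 × 8.314 × 1052.15 / 2890 = 19.28 L

19.3 L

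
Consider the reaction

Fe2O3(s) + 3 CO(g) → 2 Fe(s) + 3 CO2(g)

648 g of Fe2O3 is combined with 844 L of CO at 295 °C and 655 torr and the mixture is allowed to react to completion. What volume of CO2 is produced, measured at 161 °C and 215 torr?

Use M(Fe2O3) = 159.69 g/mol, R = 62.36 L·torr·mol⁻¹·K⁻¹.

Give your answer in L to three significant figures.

1530 L

n(Fe2O3) = 648 / 159.69 = 4.058 mol
n(CO) = PV/RT = (655 × 844) / (62.36 × 568.15) = 15.60 mol
For 4.058 mol Fe2O3, stoichiometry requires (3/1) × 4.058 = 12.17 mol CO; 15.60 mol is available, so Fe2O3 is limiting.
n(CO2) = (3/1) × 4.058 = 12.17 mol
V(CO2) = nRT/P = 12.17 × 62.36 × 434.15 / 215 = 1532 L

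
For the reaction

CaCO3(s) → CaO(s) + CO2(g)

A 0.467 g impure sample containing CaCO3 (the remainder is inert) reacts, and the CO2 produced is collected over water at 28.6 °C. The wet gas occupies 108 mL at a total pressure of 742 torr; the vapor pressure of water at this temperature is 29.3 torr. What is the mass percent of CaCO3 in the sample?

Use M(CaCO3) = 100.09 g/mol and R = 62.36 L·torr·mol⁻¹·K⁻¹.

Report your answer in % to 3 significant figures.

P(CO2) = 742 − 29.3 = 712.7 torr
n(CO2) = PV/RT = (712.7 × 0.1080) / (62.36 × 301.75) = 0.004091 mol
n(CaCO3) = (1/1) × 0.004091 = 0.004091 mol
m(CaCO3) = 0.004091 × 100.09 = 0.4095 g
%CaCO3 = 0.4095 / 0.467 × 100 = 87.69%

87.7 %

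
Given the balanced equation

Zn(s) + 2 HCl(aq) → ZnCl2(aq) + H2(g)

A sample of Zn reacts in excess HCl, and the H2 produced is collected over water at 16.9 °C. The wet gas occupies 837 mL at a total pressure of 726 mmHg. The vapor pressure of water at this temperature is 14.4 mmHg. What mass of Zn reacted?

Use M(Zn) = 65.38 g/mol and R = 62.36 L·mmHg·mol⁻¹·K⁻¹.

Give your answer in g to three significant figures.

P(H2) = 726 − 14.4 = 711.6 mmHg
n(H2) = PV/RT = (711.6 × 0.8370) / (62.36 × 290.05) = 0.03293 mol
n(Zn) = (1/1) × 0.03293 = 0.03293 mol
m(Zn) = 0.03293 × 65.38 = 2.153 g

2.15 g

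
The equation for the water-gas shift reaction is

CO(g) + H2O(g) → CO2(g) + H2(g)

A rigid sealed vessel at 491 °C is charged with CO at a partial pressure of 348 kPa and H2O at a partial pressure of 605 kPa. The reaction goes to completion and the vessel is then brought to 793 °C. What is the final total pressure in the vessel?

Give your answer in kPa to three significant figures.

1330 kPa

At constant V, partial pressures at 491 °C are proportional to moles, so apply stoichiometry directly to pressures.
P(H2O) required for 348 kPa of CO = (1/1) × 348 = 348.0 kPa; available 605 kPa, so CO is limiting.
P(H2O) remaining = 605 − (1/1) × 348 = 257.0 kPa
P(gaseous products) = (1+1)/1 × 348 = 696.0 kPa
P_total at 491 °C = 257.0 + 696.0 = 953.0 kPa
Scaling to 793 °C: P = 953.0 × 1066.15/764.15 = 1330 kPa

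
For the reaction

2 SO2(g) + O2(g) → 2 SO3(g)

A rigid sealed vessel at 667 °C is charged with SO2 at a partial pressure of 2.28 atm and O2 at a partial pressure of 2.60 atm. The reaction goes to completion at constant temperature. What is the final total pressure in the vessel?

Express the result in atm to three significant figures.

3.74 atm

At constant V, partial pressures at 667 °C are proportional to moles, so apply stoichiometry directly to pressures.
P(O2) required for 2.28 atm of SO2 = (1/2) × 2.28 = 1.140 atm; available 2.60 atm, so SO2 is limiting.
P(O2) remaining = 2.60 − (1/2) × 2.28 = 1.460 atm
P(gaseous products) = (2)/2 × 2.28 = 2.280 atm
P_total at 667 °C = 1.460 + 2.280 = 3.740 atm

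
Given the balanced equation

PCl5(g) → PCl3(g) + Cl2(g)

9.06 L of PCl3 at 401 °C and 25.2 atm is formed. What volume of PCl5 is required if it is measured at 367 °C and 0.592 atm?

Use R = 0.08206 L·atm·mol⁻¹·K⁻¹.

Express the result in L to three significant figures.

366 L

n(PCl3) = PV/RT = (25.2 × 9.06) / (0.08206 × 674.15) = 4.127 mol
n(PCl5) = (1/1) × 4.127 = 4.127 mol
V = nRT/P = 4.127 × 0.08206 × 640.15 / 0.592 = 366.2 L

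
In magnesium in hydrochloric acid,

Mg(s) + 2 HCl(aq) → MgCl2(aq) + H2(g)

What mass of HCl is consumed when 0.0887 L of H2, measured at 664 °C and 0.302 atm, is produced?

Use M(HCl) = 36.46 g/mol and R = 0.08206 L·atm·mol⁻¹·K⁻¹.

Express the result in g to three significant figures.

n(H2) = PV/RT = (0.302 × 0.0887) / (0.08206 × 937.15) = 0.0003483 mol
n(HCl) = (2/1) × 0.0003483 = 0.0006966 mol
m(HCl) = 0.0006966 × 36.46 = 0.02540 g

0.0254 g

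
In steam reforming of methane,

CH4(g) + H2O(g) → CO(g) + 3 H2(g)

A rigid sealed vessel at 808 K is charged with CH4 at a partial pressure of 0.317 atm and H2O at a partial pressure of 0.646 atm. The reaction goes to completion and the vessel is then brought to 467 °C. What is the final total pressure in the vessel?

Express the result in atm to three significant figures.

1.46 atm

With V and T fixed, P_i ∝ n_i, so the mole ratios apply directly to partial pressures at 808 K.
P(H2O) required for 0.317 atm of CH4 = (1/1) × 0.317 = 0.3170 atm; available 0.646 atm, so CH4 is limiting.
P(H2O) remaining = 0.646 − (1/1) × 0.317 = 0.3290 atm
P(gaseous products) = (1+3)/1 × 0.317 = 1.268 atm
P_total at 808 K = 0.3290 + 1.268 = 1.597 atm
Scaling to 467 °C: P = 1.597 × 740.15/808 = 1.463 atm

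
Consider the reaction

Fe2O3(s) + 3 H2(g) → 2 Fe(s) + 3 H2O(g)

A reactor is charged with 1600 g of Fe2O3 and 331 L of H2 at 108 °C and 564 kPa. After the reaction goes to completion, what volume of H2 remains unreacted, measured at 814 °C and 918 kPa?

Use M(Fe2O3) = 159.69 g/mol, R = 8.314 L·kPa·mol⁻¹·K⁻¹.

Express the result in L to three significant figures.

284 L

n(Fe2O3) = 1600 / 159.69 = 10.02 mol
n(H2) = PV/RT = (564 × 331) / (8.314 × 381.15) = 58.91 mol
For 10.02 mol Fe2O3, stoichiometry requires (3/1) × 10.02 = 30.06 mol H2; 58.91 mol is available, so Fe2O3 is limiting.
n(H2) consumed = (3/1) × 10.02 = 30.06 mol; remaining = 58.91 − 30.06 = 28.85 mol
V(H2) = nRT/P = 28.85 × 8.314 × 1087.15 / 918 = 284.1 L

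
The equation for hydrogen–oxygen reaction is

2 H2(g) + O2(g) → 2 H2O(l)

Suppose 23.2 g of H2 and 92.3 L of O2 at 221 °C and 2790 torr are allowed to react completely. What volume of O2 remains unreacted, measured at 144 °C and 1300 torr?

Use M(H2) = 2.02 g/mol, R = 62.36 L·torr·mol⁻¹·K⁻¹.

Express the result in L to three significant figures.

n(H2) = 23.2 / 2.02 = 11.49 mol
n(O2) = PV/RT = (2790 × 92.3) / (62.36 × 494.15) = 8.357 mol
For 11.49 mol H2, stoichiometry requires (1/2) × 11.49 = 5.745 mol O2; 8.357 mol is available, so H2 is limiting.
n(O2) consumed = (1/2) × 11.49 = 5.745 mol; remaining = 8.357 − 5.745 = 2.612 mol
V(O2) = nRT/P = 2.612 × 62.36 × 417.15 / 1300 = 52.27 L

52.3 L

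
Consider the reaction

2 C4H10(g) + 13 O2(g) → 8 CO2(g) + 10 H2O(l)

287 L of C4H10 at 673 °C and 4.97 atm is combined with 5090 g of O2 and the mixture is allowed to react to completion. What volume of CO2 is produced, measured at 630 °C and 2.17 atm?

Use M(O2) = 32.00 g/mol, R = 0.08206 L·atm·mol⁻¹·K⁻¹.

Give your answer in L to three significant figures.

n(C4H10) = PV/RT = (4.97 × 287) / (0.08206 × 946.15) = 18.37 mol
n(O2) = 5090 / 32.00 = 159.1 mol
For 18.37 mol C4H10, stoichiometry requires (13/2) × 18.37 = 119.4 mol O2; 159.1 mol is available, so C4H10 is limiting.
n(CO2) = (8/2) × 18.37 = 73.48 mol
V(CO2) = nRT/P = 73.48 × 0.08206 × 903.15 / 2.17 = 2510 L

2510 L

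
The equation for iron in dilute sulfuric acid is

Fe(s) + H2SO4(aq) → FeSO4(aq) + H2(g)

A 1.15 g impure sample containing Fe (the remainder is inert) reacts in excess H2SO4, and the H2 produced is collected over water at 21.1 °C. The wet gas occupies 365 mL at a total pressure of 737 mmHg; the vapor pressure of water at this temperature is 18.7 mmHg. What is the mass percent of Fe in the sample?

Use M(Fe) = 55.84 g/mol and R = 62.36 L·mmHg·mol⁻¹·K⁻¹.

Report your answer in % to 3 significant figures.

69.4 %

P(H2) = 737 − 18.7 = 718.3 mmHg
n(H2) = PV/RT = (718.3 × 0.3650) / (62.36 × 294.25) = 0.01429 mol
n(Fe) = (1/1) × 0.01429 = 0.01429 mol
m(Fe) = 0.01429 × 55.84 = 0.7980 g
%Fe = 0.7980 / 1.15 × 100 = 69.39%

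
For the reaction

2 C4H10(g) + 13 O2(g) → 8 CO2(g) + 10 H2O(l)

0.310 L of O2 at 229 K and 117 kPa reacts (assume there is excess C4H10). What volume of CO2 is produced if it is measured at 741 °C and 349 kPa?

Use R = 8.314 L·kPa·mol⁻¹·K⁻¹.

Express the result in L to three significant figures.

n(O2) = PV/RT = (117 × 0.310) / (8.314 × 229) = 0.01905 mol
n(CO2) = (8/13) × 0.01905 = 0.01172 mol
V = nRT/P = 0.01172 × 8.314 × 1014.15 / 349 = 0.2831 L

0.283 L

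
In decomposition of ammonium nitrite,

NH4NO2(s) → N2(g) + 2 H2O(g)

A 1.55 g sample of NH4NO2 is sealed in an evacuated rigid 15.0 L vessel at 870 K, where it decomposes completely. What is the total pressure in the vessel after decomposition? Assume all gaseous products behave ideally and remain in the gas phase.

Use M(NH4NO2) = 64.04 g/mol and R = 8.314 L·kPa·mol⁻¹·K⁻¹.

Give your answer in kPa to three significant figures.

35.0 kPa

n(NH4NO2) = 1.55 / 64.04 = 0.02420 mol
n(gas produced) = (3/1) × 0.02420 = 0.07260 mol
P = nRT/V = 0.07260 × 8.314 × 870 / 15.0 = 35.01 kPa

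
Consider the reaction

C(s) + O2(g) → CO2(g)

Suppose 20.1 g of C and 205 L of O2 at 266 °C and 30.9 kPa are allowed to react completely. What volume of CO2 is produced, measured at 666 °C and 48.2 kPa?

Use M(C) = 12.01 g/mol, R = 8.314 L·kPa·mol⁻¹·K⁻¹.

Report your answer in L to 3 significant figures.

n(C) = 20.1 / 12.01 = 1.674 mol
n(O2) = PV/RT = (30.9 × 205) / (8.314 × 539.15) = 1.413 mol
For 1.674 mol C, stoichiometry requires (1/1) × 1.674 = 1.674 mol O2; 1.413 mol is available, so O2 is limiting.
n(CO2) = (1/1) × 1.413 = 1.413 mol
V(CO2) = nRT/P = 1.413 × 8.314 × 939.15 / 48.2 = 228.9 L

229 L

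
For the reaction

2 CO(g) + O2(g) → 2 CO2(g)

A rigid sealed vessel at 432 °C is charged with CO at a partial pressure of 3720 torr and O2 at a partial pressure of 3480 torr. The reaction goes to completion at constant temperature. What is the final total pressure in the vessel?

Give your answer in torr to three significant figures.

5340 torr

At constant V, partial pressures at 432 °C are proportional to moles, so apply stoichiometry directly to pressures.
P(O2) required for 3720 torr of CO = (1/2) × 3720 = 1860 torr; available 3480 torr, so CO is limiting.
P(O2) remaining = 3480 − (1/2) × 3720 = 1620 torr
P(gaseous products) = (2)/2 × 3720 = 3720 torr
P_total at 432 °C = 1620 + 3720 = 5340 torr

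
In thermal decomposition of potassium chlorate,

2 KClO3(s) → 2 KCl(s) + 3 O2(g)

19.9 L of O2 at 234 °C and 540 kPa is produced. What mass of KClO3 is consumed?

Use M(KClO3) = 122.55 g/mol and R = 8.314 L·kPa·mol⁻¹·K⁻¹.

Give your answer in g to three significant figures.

n(O2) = PV/RT = (540 × 19.9) / (8.314 × 507.15) = 2.549 mol
n(KClO3) = (2/3) × 2.549 = 1.699 mol
m(KClO3) = 1.699 × 122.55 = 208.2 g

208 g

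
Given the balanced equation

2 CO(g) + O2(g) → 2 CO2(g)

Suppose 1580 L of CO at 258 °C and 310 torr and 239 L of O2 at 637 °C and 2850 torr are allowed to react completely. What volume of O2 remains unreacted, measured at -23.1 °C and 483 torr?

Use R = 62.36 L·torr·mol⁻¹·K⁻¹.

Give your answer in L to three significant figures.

149 L

n(CO) = PV/RT = (310 × 1580) / (62.36 × 531.15) = 14.79 mol
n(O2) = PV/RT = (2850 × 239) / (62.36 × 910.15) = 12.00 mol
For 14.79 mol CO, stoichiometry requires (1/2) × 14.79 = 7.395 mol O2; 12.00 mol is available, so CO is limiting.
n(O2) consumed = (1/2) × 14.79 = 7.395 mol; remaining = 12.00 − 7.395 = 4.605 mol
V(O2) = nRT/P = 4.605 × 62.36 × 250.05 / 483 = 148.7 L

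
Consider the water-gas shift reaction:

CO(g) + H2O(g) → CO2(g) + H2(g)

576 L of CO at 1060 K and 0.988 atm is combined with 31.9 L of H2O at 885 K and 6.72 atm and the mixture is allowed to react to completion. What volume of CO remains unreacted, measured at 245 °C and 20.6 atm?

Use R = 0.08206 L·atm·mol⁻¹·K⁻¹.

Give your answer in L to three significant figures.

7.41 L

n(CO) = PV/RT = (0.988 × 576) / (0.08206 × 1060) = 6.542 mol
n(H2O) = PV/RT = (6.72 × 31.9) / (0.08206 × 885) = 2.952 mol
For 6.542 mol CO, stoichiometry requires (1/1) × 6.542 = 6.542 mol H2O; 2.952 mol is available, so H2O is limiting.
n(CO) consumed = (1/1) × 2.952 = 2.952 mol; remaining = 6.542 − 2.952 = 3.590 mol
V(CO) = nRT/P = 3.590 × 0.08206 × 518.15 / 20.6 = 7.410 L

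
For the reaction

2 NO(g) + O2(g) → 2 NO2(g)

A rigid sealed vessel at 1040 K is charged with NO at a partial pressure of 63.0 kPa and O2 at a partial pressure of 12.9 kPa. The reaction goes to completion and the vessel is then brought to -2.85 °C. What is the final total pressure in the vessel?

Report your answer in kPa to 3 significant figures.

At constant V, partial pressures at 1040 K are proportional to moles, so apply stoichiometry directly to pressures.
P(O2) required for 63.0 kPa of NO = (1/2) × 63.0 = 31.50 kPa; available 12.9 kPa, so O2 is limiting.
P(NO) remaining = 63.0 − (2/1) × 12.9 = 37.20 kPa
P(gaseous products) = (2)/1 × 12.9 = 25.80 kPa
P_total at 1040 K = 37.20 + 25.80 = 63.00 kPa
Scaling to -2.85 °C: P = 63.00 × 270.3/1040 = 16.37 kPa

16.4 kPa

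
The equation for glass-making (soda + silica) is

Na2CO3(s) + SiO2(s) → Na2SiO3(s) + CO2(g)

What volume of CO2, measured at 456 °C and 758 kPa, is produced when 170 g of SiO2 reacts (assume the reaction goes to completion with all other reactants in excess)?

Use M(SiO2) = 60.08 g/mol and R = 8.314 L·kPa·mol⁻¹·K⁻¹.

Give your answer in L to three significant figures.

n(SiO2) = 170.0 / 60.08 = 2.830 mol
n(CO2) = (1/1) × 2.830 = 2.830 mol
V = nRT/P = 2.830 × 8.314 × 729.15 / 758 = 22.63 L

22.6 L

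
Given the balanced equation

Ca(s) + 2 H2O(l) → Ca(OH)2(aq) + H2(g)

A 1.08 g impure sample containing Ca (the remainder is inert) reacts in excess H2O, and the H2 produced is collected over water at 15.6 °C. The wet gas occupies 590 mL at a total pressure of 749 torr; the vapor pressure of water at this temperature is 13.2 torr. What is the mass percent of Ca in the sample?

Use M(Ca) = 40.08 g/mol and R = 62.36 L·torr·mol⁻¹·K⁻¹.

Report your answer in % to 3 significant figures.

P(H2) = 749 − 13.2 = 735.8 torr
n(H2) = PV/RT = (735.8 × 0.5900) / (62.36 × 288.75) = 0.02411 mol
n(Ca) = (1/1) × 0.02411 = 0.02411 mol
m(Ca) = 0.02411 × 40.08 = 0.9663 g
%Ca = 0.9663 / 1.08 × 100 = 89.47%

89.5 %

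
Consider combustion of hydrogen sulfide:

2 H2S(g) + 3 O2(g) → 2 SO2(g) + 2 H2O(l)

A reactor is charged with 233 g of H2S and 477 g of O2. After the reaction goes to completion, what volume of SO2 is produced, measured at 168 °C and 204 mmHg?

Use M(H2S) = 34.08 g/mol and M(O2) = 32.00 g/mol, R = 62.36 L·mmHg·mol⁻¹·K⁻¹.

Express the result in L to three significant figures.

922 L

n(H2S) = 233 / 34.08 = 6.837 mol
n(O2) = 477 / 32.00 = 14.91 mol
For 6.837 mol H2S, stoichiometry requires (3/2) × 6.837 = 10.26 mol O2; 14.91 mol is available, so H2S is limiting.
n(SO2) = (2/2) × 6.837 = 6.837 mol
V(SO2) = nRT/P = 6.837 × 62.36 × 441.15 / 204 = 922.0 L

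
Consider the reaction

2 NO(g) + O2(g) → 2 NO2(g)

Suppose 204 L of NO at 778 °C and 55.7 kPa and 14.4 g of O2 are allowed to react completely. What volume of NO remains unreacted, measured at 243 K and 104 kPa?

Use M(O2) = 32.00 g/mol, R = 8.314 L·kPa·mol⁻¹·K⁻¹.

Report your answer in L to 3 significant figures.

n(NO) = PV/RT = (55.7 × 204) / (8.314 × 1051.15) = 1.300 mol
n(O2) = 14.4 / 32.00 = 0.4500 mol
For 1.300 mol NO, stoichiometry requires (1/2) × 1.300 = 0.6500 mol O2; 0.4500 mol is available, so O2 is limiting.
n(NO) consumed = (2/1) × 0.4500 = 0.9000 mol; remaining = 1.300 − 0.9000 = 0.4000 mol
V(NO) = nRT/P = 0.4000 × 8.314 × 243 / 104 = 7.770 L

7.77 L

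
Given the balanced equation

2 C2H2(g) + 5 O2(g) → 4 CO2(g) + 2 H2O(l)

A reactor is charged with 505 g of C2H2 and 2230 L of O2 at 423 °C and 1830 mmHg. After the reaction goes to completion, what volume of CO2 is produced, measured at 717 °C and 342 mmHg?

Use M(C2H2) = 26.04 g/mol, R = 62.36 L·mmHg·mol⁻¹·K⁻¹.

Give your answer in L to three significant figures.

7000 L

n(C2H2) = 505 / 26.04 = 19.39 mol
n(O2) = PV/RT = (1830 × 2230) / (62.36 × 696.15) = 94.00 mol
For 19.39 mol C2H2, stoichiometry requires (5/2) × 19.39 = 48.48 mol O2; 94.00 mol is available, so C2H2 is limiting.
n(CO2) = (4/2) × 19.39 = 38.78 mol
V(CO2) = nRT/P = 38.78 × 62.36 × 990.15 / 342 = 7001 L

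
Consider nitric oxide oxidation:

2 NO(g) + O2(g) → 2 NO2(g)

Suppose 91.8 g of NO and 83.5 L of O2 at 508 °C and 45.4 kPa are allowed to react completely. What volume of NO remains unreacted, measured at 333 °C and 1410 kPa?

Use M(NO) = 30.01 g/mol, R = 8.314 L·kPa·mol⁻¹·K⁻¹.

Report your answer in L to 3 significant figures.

n(NO) = 91.8 / 30.01 = 3.059 mol
n(O2) = PV/RT = (45.4 × 83.5) / (8.314 × 781.15) = 0.5837 mol
For 3.059 mol NO, stoichiometry requires (1/2) × 3.059 = 1.530 mol O2; 0.5837 mol is available, so O2 is limiting.
n(NO) consumed = (2/1) × 0.5837 = 1.167 mol; remaining = 3.059 − 1.167 = 1.892 mol
V(NO) = nRT/P = 1.892 × 8.314 × 606.15 / 1410 = 6.762 L

6.76 L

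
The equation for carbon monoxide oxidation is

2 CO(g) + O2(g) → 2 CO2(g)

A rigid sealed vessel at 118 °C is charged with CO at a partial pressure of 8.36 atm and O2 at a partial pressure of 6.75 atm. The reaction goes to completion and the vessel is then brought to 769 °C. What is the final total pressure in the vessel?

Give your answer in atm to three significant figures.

With V and T fixed, P_i ∝ n_i, so the mole ratios apply directly to partial pressures at 118 °C.
P(O2) required for 8.36 atm of CO = (1/2) × 8.36 = 4.180 atm; available 6.75 atm, so CO is limiting.
P(O2) remaining = 6.75 − (1/2) × 8.36 = 2.570 atm
P(gaseous products) = (2)/2 × 8.36 = 8.360 atm
P_total at 118 °C = 2.570 + 8.360 = 10.93 atm
Scaling to 769 °C: P = 10.93 × 1042.15/391.15 = 29.12 atm

29.1 atm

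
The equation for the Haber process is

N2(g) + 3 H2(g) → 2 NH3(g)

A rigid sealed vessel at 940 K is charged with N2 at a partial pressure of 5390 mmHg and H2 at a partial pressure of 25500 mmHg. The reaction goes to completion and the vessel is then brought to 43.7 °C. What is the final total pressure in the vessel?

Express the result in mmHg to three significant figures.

Because the vessel is rigid and T is held at 940 K, work the stoichiometry in partial pressures (P_i = n_iRT/V).
P(H2) required for 5390 mmHg of N2 = (3/1) × 5390 = 16170 mmHg; available 25500 mmHg, so N2 is limiting.
P(H2) remaining = 25500 − (3/1) × 5390 = 9330 mmHg
P(gaseous products) = (2)/1 × 5390 = 10780 mmHg
P_total at 940 K = 9330 + 10780 = 20110 mmHg
Scaling to 43.7 °C: P = 20110 × 316.85/940 = 6779 mmHg

6780 mmHg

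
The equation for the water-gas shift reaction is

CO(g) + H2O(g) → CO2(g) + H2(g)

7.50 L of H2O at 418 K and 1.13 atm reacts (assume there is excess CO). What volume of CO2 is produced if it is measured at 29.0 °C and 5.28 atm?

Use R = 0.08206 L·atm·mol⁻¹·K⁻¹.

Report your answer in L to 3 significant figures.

n(H2O) = PV/RT = (1.13 × 7.50) / (0.08206 × 418) = 0.2471 mol
n(CO2) = (1/1) × 0.2471 = 0.2471 mol
V = nRT/P = 0.2471 × 0.08206 × 302.15 / 5.28 = 1.160 L

1.16 L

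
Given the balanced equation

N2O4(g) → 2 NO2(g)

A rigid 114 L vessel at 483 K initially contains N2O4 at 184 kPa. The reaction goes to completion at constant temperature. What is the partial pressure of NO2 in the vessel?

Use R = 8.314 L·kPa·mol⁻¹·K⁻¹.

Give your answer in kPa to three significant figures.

n(N2O4)₀ = PV/RT = (184 × 114) / (8.314 × 483) = 5.224 mol
n(NO2) = (2/1) × 5.224 = 10.45 mol
P(NO2) = nRT/V = 10.45 × 8.314 × 483 / 114 = 368.1 kPa

368 kPa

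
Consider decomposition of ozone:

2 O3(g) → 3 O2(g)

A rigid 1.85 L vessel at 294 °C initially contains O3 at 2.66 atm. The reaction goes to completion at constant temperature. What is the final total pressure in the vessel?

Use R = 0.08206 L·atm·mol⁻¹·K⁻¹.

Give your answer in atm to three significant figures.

3.99 atm

Rigid vessel, constant T ⇒ P scales with total gas moles (2 → 3).
P_final = (3/2) × 2.66 = 3.990 atm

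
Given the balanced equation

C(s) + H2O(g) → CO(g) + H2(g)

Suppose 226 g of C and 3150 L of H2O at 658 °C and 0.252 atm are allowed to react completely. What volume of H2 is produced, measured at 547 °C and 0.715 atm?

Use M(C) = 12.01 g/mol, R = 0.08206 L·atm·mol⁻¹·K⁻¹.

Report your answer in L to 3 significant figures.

n(C) = 226 / 12.01 = 18.82 mol
n(H2O) = PV/RT = (0.252 × 3150) / (0.08206 × 931.15) = 10.39 mol
For 18.82 mol C, stoichiometry requires (1/1) × 18.82 = 18.82 mol H2O; 10.39 mol is available, so H2O is limiting.
n(H2) = (1/1) × 10.39 = 10.39 mol
V(H2) = nRT/P = 10.39 × 0.08206 × 820.15 / 0.715 = 978.0 L

978 L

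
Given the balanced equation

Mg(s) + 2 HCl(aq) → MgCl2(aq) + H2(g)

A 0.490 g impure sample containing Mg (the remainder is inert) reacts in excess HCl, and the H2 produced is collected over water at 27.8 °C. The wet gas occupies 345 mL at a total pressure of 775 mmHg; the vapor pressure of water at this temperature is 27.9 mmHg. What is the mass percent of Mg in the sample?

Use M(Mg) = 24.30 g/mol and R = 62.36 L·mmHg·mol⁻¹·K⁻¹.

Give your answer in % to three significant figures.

68.1 %

P(H2) = 775 − 27.9 = 747.1 mmHg
n(H2) = PV/RT = (747.1 × 0.3450) / (62.36 × 300.95) = 0.01373 mol
n(Mg) = (1/1) × 0.01373 = 0.01373 mol
m(Mg) = 0.01373 × 24.30 = 0.3336 g
%Mg = 0.3336 / 0.490 × 100 = 68.08%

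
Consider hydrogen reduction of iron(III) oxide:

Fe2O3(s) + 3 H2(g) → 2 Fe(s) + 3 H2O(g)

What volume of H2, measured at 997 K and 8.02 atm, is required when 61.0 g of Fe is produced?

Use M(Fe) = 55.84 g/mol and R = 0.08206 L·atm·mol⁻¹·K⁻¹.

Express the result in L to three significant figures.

n(Fe) = 61.00 / 55.84 = 1.092 mol
n(H2) = (3/2) × 1.092 = 1.638 mol
V = nRT/P = 1.638 × 0.08206 × 997 / 8.02 = 16.71 L

16.7 L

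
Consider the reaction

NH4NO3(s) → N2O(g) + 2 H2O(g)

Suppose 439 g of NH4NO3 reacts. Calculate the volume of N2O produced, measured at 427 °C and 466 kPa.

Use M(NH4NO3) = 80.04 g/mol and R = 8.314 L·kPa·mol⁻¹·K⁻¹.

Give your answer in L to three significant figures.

68.5 L

n(NH4NO3) = 439.0 / 80.04 = 5.485 mol
n(N2O) = (1/1) × 5.485 = 5.485 mol
V = nRT/P = 5.485 × 8.314 × 700.15 / 466 = 68.52 L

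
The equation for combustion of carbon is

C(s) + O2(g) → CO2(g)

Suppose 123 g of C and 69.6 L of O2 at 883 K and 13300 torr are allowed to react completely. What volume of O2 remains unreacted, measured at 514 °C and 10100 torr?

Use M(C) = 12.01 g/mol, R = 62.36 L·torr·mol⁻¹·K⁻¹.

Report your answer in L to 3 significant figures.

31.9 L

n(C) = 123 / 12.01 = 10.24 mol
n(O2) = PV/RT = (13300 × 69.6) / (62.36 × 883) = 16.81 mol
For 10.24 mol C, stoichiometry requires (1/1) × 10.24 = 10.24 mol O2; 16.81 mol is available, so C is limiting.
n(O2) consumed = (1/1) × 10.24 = 10.24 mol; remaining = 16.81 − 10.24 = 6.570 mol
V(O2) = nRT/P = 6.570 × 62.36 × 787.15 / 10100 = 31.93 L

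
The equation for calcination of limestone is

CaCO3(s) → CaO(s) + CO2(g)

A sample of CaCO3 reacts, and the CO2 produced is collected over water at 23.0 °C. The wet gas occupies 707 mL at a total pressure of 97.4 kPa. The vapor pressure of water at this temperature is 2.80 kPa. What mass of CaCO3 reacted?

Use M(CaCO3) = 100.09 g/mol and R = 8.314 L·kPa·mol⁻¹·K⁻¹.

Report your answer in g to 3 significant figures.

2.72 g

P(CO2) = 97.4 − 2.80 = 94.60 kPa
n(CO2) = PV/RT = (94.60 × 0.7070) / (8.314 × 296.15) = 0.02716 mol
n(CaCO3) = (1/1) × 0.02716 = 0.02716 mol
m(CaCO3) = 0.02716 × 100.09 = 2.718 g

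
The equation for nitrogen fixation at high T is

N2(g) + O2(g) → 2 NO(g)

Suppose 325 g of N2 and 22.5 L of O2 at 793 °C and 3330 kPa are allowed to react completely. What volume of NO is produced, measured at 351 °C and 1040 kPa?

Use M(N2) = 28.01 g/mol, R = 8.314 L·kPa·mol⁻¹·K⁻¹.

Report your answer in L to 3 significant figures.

84.4 L

n(N2) = 325 / 28.01 = 11.60 mol
n(O2) = PV/RT = (3330 × 22.5) / (8.314 × 1066.15) = 8.453 mol
For 11.60 mol N2, stoichiometry requires (1/1) × 11.60 = 11.60 mol O2; 8.453 mol is available, so O2 is limiting.
n(NO) = (2/1) × 8.453 = 16.91 mol
V(NO) = nRT/P = 16.91 × 8.314 × 624.15 / 1040 = 84.37 L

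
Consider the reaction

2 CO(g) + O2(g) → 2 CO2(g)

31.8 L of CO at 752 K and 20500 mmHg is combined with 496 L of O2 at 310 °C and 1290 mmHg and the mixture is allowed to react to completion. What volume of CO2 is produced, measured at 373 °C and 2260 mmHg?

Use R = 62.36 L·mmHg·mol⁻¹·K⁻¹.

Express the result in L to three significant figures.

248 L

n(CO) = PV/RT = (20500 × 31.8) / (62.36 × 752) = 13.90 mol
n(O2) = PV/RT = (1290 × 496) / (62.36 × 583.15) = 17.59 mol
For 13.90 mol CO, stoichiometry requires (1/2) × 13.90 = 6.950 mol O2; 17.59 mol is available, so CO is limiting.
n(CO2) = (2/2) × 13.90 = 13.90 mol
V(CO2) = nRT/P = 13.90 × 62.36 × 646.15 / 2260 = 247.8 L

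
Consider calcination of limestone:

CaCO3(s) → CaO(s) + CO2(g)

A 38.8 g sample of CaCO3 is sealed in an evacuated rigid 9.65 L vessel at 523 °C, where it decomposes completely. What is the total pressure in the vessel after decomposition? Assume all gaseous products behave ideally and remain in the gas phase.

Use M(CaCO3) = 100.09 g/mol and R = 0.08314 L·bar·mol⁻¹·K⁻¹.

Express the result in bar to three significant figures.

2.66 bar

n(CaCO3) = 38.8 / 100.09 = 0.3877 mol
n(gas produced) = (1/1) × 0.3877 = 0.3877 mol
P = nRT/V = 0.3877 × 0.08314 × 796.15 / 9.65 = 2.659 bar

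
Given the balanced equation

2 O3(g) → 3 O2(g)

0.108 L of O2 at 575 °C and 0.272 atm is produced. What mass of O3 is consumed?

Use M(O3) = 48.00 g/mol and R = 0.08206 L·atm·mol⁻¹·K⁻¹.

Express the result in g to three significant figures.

n(O2) = PV/RT = (0.272 × 0.108) / (0.08206 × 848.15) = 0.0004221 mol
n(O3) = (2/3) × 0.0004221 = 0.0002814 mol
m(O3) = 0.0002814 × 48.00 = 0.01351 g

0.0135 g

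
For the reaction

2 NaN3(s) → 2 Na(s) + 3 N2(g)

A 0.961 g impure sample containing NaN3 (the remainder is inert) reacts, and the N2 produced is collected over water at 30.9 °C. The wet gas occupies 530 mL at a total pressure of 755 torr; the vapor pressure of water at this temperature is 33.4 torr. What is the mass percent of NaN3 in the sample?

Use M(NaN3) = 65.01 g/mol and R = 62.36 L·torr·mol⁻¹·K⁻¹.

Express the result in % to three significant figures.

P(N2) = 755 − 33.4 = 721.6 torr
n(N2) = PV/RT = (721.6 × 0.5300) / (62.36 × 304.05) = 0.02017 mol
n(NaN3) = (2/3) × 0.02017 = 0.01345 mol
m(NaN3) = 0.01345 × 65.01 = 0.8744 g
%NaN3 = 0.8744 / 0.961 × 100 = 90.99%

91.0 %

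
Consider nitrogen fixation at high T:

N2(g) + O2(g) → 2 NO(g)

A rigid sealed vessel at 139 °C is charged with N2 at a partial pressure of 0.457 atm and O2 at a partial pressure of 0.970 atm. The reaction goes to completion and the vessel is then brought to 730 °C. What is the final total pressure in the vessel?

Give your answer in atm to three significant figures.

With V and T fixed, P_i ∝ n_i, so the mole ratios apply directly to partial pressures at 139 °C.
P(O2) required for 0.457 atm of N2 = (1/1) × 0.457 = 0.4570 atm; available 0.970 atm, so N2 is limiting.
P(O2) remaining = 0.970 − (1/1) × 0.457 = 0.5130 atm
P(gaseous products) = (2)/1 × 0.457 = 0.9140 atm
P_total at 139 °C = 0.5130 + 0.9140 = 1.427 atm
Scaling to 730 °C: P = 1.427 × 1003.15/412.15 = 3.473 atm

3.47 atm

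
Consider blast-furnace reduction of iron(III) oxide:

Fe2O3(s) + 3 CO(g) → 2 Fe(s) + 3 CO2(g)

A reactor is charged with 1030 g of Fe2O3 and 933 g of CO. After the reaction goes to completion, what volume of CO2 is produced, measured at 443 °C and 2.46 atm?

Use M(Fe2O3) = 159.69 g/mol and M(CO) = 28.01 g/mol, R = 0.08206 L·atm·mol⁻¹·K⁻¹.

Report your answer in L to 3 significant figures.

n(Fe2O3) = 1030 / 159.69 = 6.450 mol
n(CO) = 933 / 28.01 = 33.31 mol
For 6.450 mol Fe2O3, stoichiometry requires (3/1) × 6.450 = 19.35 mol CO; 33.31 mol is available, so Fe2O3 is limiting.
n(CO2) = (3/1) × 6.450 = 19.35 mol
V(CO2) = nRT/P = 19.35 × 0.08206 × 716.15 / 2.46 = 462.3 L

462 L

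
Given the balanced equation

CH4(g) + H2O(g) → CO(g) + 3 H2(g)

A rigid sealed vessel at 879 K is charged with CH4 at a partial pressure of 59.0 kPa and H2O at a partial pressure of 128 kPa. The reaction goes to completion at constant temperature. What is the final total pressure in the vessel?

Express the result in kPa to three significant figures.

Because the vessel is rigid and T is held at 879 K, work the stoichiometry in partial pressures (P_i = n_iRT/V).
P(H2O) required for 59.0 kPa of CH4 = (1/1) × 59.0 = 59.00 kPa; available 128 kPa, so CH4 is limiting.
P(H2O) remaining = 128 − (1/1) × 59.0 = 69.00 kPa
P(gaseous products) = (1+3)/1 × 59.0 = 236.0 kPa
P_total at 879 K = 69.00 + 236.0 = 305.0 kPa

305 kPa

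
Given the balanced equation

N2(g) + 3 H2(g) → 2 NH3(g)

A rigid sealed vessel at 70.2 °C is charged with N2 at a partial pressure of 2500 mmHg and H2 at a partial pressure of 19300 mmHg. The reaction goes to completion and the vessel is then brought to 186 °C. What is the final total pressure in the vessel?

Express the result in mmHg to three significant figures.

At constant V, partial pressures at 70.2 °C are proportional to moles, so apply stoichiometry directly to pressures.
P(H2) required for 2500 mmHg of N2 = (3/1) × 2500 = 7500 mmHg; available 19300 mmHg, so N2 is limiting.
P(H2) remaining = 19300 − (3/1) × 2500 = 11800 mmHg
P(gaseous products) = (2)/1 × 2500 = 5000 mmHg
P_total at 70.2 °C = 11800 + 5000 = 16800 mmHg
Scaling to 186 °C: P = 16800 × 459.15/343.35 = 22470 mmHg

22500 mmHg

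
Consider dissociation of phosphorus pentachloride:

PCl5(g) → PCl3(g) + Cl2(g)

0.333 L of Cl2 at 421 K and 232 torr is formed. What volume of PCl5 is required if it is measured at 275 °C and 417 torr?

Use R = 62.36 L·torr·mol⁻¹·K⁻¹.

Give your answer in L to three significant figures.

n(Cl2) = PV/RT = (232 × 0.333) / (62.36 × 421) = 0.002943 mol
n(PCl5) = (1/1) × 0.002943 = 0.002943 mol
V = nRT/P = 0.002943 × 62.36 × 548.15 / 417 = 0.2412 L

0.241 L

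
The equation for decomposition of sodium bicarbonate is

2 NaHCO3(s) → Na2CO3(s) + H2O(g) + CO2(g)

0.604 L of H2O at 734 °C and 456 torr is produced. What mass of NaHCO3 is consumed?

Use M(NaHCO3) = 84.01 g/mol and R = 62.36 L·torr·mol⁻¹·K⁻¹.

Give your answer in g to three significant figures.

n(H2O) = PV/RT = (456 × 0.604) / (62.36 × 1007.15) = 0.004385 mol
n(NaHCO3) = (2/1) × 0.004385 = 0.008770 mol
m(NaHCO3) = 0.008770 × 84.01 = 0.7368 g

0.737 g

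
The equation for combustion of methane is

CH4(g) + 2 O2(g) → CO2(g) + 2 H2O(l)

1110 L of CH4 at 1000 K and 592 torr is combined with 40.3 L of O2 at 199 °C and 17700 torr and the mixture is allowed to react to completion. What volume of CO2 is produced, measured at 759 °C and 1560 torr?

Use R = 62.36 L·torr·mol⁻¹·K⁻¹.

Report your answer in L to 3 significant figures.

n(CH4) = PV/RT = (592 × 1110) / (62.36 × 1000) = 10.54 mol
n(O2) = PV/RT = (17700 × 40.3) / (62.36 × 472.15) = 24.23 mol
For 10.54 mol CH4, stoichiometry requires (2/1) × 10.54 = 21.08 mol O2; 24.23 mol is available, so CH4 is limiting.
n(CO2) = (1/1) × 10.54 = 10.54 mol
V(CO2) = nRT/P = 10.54 × 62.36 × 1032.15 / 1560 = 434.9 L

435 L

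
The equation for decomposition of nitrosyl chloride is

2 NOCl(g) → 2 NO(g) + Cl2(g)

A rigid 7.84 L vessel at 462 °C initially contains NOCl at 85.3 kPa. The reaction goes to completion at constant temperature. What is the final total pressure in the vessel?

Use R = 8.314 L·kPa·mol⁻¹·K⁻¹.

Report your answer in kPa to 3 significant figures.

128 kPa

Since T and V are fixed, P_final/P_initial = n_final/n_initial = 3/2.
P_final = (3/2) × 85.3 = 127.9 kPa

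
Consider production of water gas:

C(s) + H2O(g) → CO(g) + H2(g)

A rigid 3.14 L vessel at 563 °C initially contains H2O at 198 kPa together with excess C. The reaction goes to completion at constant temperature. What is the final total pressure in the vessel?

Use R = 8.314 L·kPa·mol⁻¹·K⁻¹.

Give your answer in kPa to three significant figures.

396 kPa

Rigid vessel, constant T ⇒ P scales with total gas moles (1 → 2).
P_final = (2/1) × 198 = 396.0 kPa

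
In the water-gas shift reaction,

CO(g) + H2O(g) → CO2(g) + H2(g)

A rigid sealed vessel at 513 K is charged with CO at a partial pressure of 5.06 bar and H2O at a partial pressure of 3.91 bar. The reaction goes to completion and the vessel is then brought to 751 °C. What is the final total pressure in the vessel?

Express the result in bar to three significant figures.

17.9 bar

Because the vessel is rigid and T is held at 513 K, work the stoichiometry in partial pressures (P_i = n_iRT/V).
P(H2O) required for 5.06 bar of CO = (1/1) × 5.06 = 5.060 bar; available 3.91 bar, so H2O is limiting.
P(CO) remaining = 5.06 − (1/1) × 3.91 = 1.150 bar
P(gaseous products) = (1+1)/1 × 3.91 = 7.820 bar
P_total at 513 K = 1.150 + 7.820 = 8.970 bar
Scaling to 751 °C: P = 8.970 × 1024.15/513 = 17.91 bar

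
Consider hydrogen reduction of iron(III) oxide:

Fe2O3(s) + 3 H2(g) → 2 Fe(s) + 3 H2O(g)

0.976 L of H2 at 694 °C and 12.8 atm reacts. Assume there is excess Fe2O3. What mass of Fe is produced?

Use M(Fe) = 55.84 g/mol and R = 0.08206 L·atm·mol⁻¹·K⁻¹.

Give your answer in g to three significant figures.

5.86 g

n(H2) = PV/RT = (12.8 × 0.976) / (0.08206 × 967.15) = 0.1574 mol
n(Fe) = (2/3) × 0.1574 = 0.1049 mol
m(Fe) = 0.1049 × 55.84 = 5.858 g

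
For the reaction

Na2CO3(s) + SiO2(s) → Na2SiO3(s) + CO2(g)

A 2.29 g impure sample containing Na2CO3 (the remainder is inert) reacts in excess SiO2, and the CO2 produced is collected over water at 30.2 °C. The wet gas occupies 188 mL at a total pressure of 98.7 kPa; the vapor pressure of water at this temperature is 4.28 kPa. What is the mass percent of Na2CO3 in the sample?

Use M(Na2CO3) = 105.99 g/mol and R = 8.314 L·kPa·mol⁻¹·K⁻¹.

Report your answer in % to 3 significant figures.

P(CO2) = 98.7 − 4.28 = 94.42 kPa
n(CO2) = PV/RT = (94.42 × 0.1880) / (8.314 × 303.35) = 0.007038 mol
n(Na2CO3) = (1/1) × 0.007038 = 0.007038 mol
m(Na2CO3) = 0.007038 × 105.99 = 0.7460 g
%Na2CO3 = 0.7460 / 2.29 × 100 = 32.58%

32.6 %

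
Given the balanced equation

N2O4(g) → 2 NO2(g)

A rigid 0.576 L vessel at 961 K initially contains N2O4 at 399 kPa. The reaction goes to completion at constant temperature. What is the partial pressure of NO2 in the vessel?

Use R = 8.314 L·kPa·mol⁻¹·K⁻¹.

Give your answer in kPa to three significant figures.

n(N2O4)₀ = PV/RT = (399 × 0.576) / (8.314 × 961) = 0.02876 mol
n(NO2) = (2/1) × 0.02876 = 0.05752 mol
P(NO2) = nRT/V = 0.05752 × 8.314 × 961 / 0.576 = 797.9 kPa

798 kPa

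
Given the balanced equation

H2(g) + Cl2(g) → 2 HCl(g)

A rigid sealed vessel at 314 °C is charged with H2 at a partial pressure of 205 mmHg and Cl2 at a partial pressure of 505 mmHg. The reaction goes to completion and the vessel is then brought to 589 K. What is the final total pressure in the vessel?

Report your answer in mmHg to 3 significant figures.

712 mmHg

At constant V, partial pressures at 314 °C are proportional to moles, so apply stoichiometry directly to pressures.
P(Cl2) required for 205 mmHg of H2 = (1/1) × 205 = 205.0 mmHg; available 505 mmHg, so H2 is limiting.
P(Cl2) remaining = 505 − (1/1) × 205 = 300.0 mmHg
P(gaseous products) = (2)/1 × 205 = 410.0 mmHg
P_total at 314 °C = 300.0 + 410.0 = 710.0 mmHg
Scaling to 589 K: P = 710.0 × 589/587.15 = 712.2 mmHg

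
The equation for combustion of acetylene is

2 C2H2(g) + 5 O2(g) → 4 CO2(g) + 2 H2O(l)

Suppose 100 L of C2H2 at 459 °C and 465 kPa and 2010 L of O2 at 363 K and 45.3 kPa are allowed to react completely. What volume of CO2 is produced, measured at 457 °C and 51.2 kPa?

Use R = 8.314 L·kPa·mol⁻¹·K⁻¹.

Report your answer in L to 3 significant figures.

n(C2H2) = PV/RT = (465 × 100) / (8.314 × 732.15) = 7.639 mol
n(O2) = PV/RT = (45.3 × 2010) / (8.314 × 363) = 30.17 mol
For 7.639 mol C2H2, stoichiometry requires (5/2) × 7.639 = 19.10 mol O2; 30.17 mol is available, so C2H2 is limiting.
n(CO2) = (4/2) × 7.639 = 15.28 mol
V(CO2) = nRT/P = 15.28 × 8.314 × 730.15 / 51.2 = 1812 L

1810 L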